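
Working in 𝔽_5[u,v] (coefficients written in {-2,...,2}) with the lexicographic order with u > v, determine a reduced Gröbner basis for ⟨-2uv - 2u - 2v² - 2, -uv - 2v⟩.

G = {u + v² - 2v + 1, v³ - 2v² - v}

f_1 = -2uv - 2u - 2v² - 2, LT = uv.
f_2 = -uv - 2v, LT = uv.

S(f_1,f_2): lcm = uv. S = u + v² - 2v + 1.
  leading term u: no divisor's leading term divides it; move u to the remainder.
  leading term v²: no divisor's leading term divides it; move v² to the remainder.
  leading term v: no divisor's leading term divides it; move -2v to the remainder.
  leading term 1: no divisor's leading term divides it; move 1 to the remainder.
  remainder u + v² - 2v + 1 ≠ 0; add g_3 = u + v² - 2v + 1 to the basis.

S(f_1,g_3): lcm = uv. S = u - v³ - 2v² - v + 1.
  leading term u: subtract (1)·g_3 from u - v³ - 2v² - v + 1 → -v³ + 2v² + v
  leading term v³: no divisor's leading term divides it; move -v³ to the remainder.
  leading term v²: no divisor's leading term divides it; move 2v² to the remainder.
  leading term v: no divisor's leading term divides it; move v to the remainder.
  remainder -v³ + 2v² + v ≠ 0; add g_4 = -v³ + 2v² + v to the basis.

The other S-polynomials (S(f_2,g_3), S(f_1,g_4), S(f_2,g_4), S(g_3,g_4)) all reduce to 0 modulo the current basis, so we have a Gröbner basis.
Inter-reduce: drop elements whose leading term is divisible by another's, tail-reduce, and make monic.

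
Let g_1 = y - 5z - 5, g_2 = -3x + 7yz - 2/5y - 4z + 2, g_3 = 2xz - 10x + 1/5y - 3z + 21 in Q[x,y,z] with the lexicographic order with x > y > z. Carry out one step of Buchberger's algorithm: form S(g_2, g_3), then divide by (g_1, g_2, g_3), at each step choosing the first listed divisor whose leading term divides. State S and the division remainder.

lcm(LM(g_2), LM(g_3)) = xz.
S = (lcm/LT(g_2))·g_2 − (lcm/LT(g_3))·g_3 = 5x - 7/3yz^2 + 2/15yz - 1/10y + 4/3z^2 + 5/6z - 21/2.
Reduce S modulo (g_1, g_2, g_3) in that order:
  leading term x: subtract (-5/3)·g_2 from 5x - 7/3yz^2 + 2/15yz - 1/10y + 4/3z^2 + 5/6z - 21/2 → -7/3yz^2 + 59/5yz - 23/30y + 4/3z^2 - 35/6z - 43/6
  leading term yz^2: subtract (-7/3z^2)·g_1 from -7/3yz^2 + 59/5yz - 23/30y + 4/3z^2 - 35/6z - 43/6 → 59/5yz - 23/30y - 35/3z^3 - 31/3z^2 - 35/6z - 43/6
  leading term yz: subtract (59/5z)·g_1 from 59/5yz - 23/30y - 35/3z^3 - 31/3z^2 - 35/6z - 43/6 → -23/30y - 35/3z^3 + 146/3z^2 + 319/6z - 43/6
  leading term y: subtract (-23/30)·g_1 from -23/30y - 35/3z^3 + 146/3z^2 + 319/6z - 43/6 → -35/3z^3 + 146/3z^2 + 148/3z - 11
  leading term z^3: no divisor's leading term divides it; move -35/3z^3 to the remainder.
  leading term z^2: no divisor's leading term divides it; move 146/3z^2 to the remainder.
  leading term z: no divisor's leading term divides it; move 148/3z to the remainder.
  leading term 1: no divisor's leading term divides it; move -11 to the remainder.
The remainder -35/3z^3 + 146/3z^2 + 148/3z - 11 is nonzero, so it would be added as the next basis element.
An S-polynomial is built so that the two leading terms cancel; whether anything survives reduction is exactly the Gröbner-basis criterion.

S(g_2, g_3) = 5x - 7/3yz^2 + 2/15yz - 1/10y + 4/3z^2 + 5/6z - 21/2; remainder on division = -35/3z^3 + 146/3z^2 + 148/3z - 11.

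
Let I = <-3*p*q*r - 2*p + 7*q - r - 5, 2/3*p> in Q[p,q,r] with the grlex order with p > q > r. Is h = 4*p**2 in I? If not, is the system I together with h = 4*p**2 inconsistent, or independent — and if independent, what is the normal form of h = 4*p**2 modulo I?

4*p**2 lies in I (it reduces to 0).

First compute the reduced Gröbner basis of I by Buchberger's algorithm.
f_1 = -3*p*q*r - 2*p + 7*q - r - 5, LT = p*q*r.
f_2 = 2/3*p, LT = p.

S(f_1,f_2): lcm = p*q*r. S = 2/3*p - 7/3*q + 1/3*r + 5/3.
  reduce S modulo (f_1, f_2):
  remainder -7/3*q + 1/3*r + 5/3 ≠ 0; add k_3 = -7/3*q + 1/3*r + 5/3 to the basis.

The other S-polynomials (S(f_1,k_3), S(f_2,k_3)) all reduce to 0 modulo the current basis, so we have a Gröbner basis.
Inter-reduce: drop elements whose leading term is divisible by another's, tail-reduce, and make monic.
Reduced Gröbner basis: {p, q - 1/7*r - 5/7}.
Label its elements g_1 = p, g_2 = q - 1/7*r - 5/7.

Reduce h = 4*p**2 modulo G:
  leading term p**2: subtract (4*p)·g_1 from 4*p**2 → 0
  normal form = 0.
Since the normal form is 0, h ∈ I.

Ideal membership is decidable via reduction modulo a Gröbner basis.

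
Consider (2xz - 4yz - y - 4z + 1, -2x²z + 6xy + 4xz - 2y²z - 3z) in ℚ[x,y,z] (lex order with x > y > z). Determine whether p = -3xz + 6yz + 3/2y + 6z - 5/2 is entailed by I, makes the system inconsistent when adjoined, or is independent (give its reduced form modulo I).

First compute the reduced Gröbner basis of I by Buchberger's algorithm.
f_1 = 2xz - 4yz - y - 4z + 1, LT = xz.
f_2 = -2x²z + 6xy + 4xz - 2y²z - 3z, LT = x²z.

S(f_1,f_2): lcm = x²z. S = -2xyz + 5/2xy + ½x - y²z - 3/2z.
  reduce S modulo (f_1, f_2):
  remainder 5/2xy + ½x - 5y²z - y² - 4yz + y - 3/2z ≠ 0; add h_3 = 5/2xy + ½x - 5y²z - y² - 4yz + y - 3/2z to the basis.

S(f_1,h_3): lcm = xyz. S = -⅕xz + 2y²z² - 8/5y²z - ½y² + 8/5yz² - 12/5yz + ½y + ⅗z².
  reduce S modulo (f_1, f_2, h_3):
  remainder 2y²z² - 8/5y²z - ½y² + 8/5yz² - 14/5yz + ⅖y + ⅗z² - ⅖z + 1/10 ≠ 0; add h_4 = 2y²z² - 8/5y²z - ½y² + 8/5yz² - 14/5yz + ⅖y + ⅗z² - ⅖z + 1/10 to the basis.

The other S-polynomials (S(f_2,h_3), S(f_1,h_4), S(f_2,h_4), S(h_3,h_4)) all reduce to 0 modulo the current basis, so we have a Gröbner basis.
Inter-reduce: drop elements whose leading term is divisible by another's, tail-reduce, and make monic.
Reduced Gröbner basis: {xy + ⅕x - 2y²z - ⅖y² - 8/5yz + ⅖y - ⅗z, xz - 2yz - ½y - 2z + ½, y²z² - ⅘y²z - ¼y² + ⅘yz² - 7/5yz + ⅕y + 3/10z² - ⅕z + 1/20}.
Label its elements g_1 = xy + ⅕x - 2y²z - ⅖y² - 8/5yz + ⅖y - ⅗z, g_2 = xz - 2yz - ½y - 2z + ½, g_3 = y²z² - ⅘y²z - ¼y² + ⅘yz² - 7/5yz + ⅕y + 3/10z² - ⅕z + 1/20.

Reduce p = -3xz + 6yz + 3/2y + 6z - 5/2 modulo G:
  leading term xz: subtract (-3)·g_2 from -3xz + 6yz + 3/2y + 6z - 5/2 → -1
  leading term 1: no divisor's leading term divides it; move -1 to the remainder.
  normal form = -1.
The normal form is nonzero, so p ∉ I. Since p minus its normal form lies in I, I + (p) = I + (r) where r = -1; decide whether this ideal is the whole ring.
Here r = -1 is a nonzero constant, hence a unit: 1 ∈ I + (p), the Gröbner basis of I + (p) is {1}, and the enlarged system has no common solution — adjoining p is inconsistent.

Adjoining -3xz + 6yz + 3/2y + 6z - 5/2 makes the ideal the whole ring: the system is inconsistent.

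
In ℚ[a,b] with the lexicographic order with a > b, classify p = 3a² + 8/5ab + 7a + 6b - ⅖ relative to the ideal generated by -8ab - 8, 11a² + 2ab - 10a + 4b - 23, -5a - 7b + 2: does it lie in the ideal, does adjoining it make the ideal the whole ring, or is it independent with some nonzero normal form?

3a² + 8/5ab + 7a + 6b - ⅖ lies in I (it reduces to 0).

First compute the reduced Gröbner basis of I by Buchberger's algorithm.
f_1 = -8ab - 8, LT = ab.
f_2 = 11a² + 2ab - 10a + 4b - 23, LT = a².
f_3 = -5a - 7b + 2, LT = a.

S(f_1,f_2): lcm = a²b. S = -2/11ab² + 10/11ab + a - 4/11b² + 23/11b.
  leading term ab²: subtract (1/44b)·f_1 from -2/11ab² + 10/11ab + a - 4/11b² + 23/11b → 10/11ab + a - 4/11b² + 25/11b
  leading term ab: subtract (-5/44)·f_1 from 10/11ab + a - 4/11b² + 25/11b → a - 4/11b² + 25/11b - 10/11
  leading term a: subtract (-⅕)·f_3 from a - 4/11b² + 25/11b - 10/11 → -4/11b² + 48/55b - 28/55
  leading term b²: no divisor's leading term divides it; move -4/11b² to the remainder.
  leading term b: no divisor's leading term divides it; move 48/55b to the remainder.
  leading term 1: no divisor's leading term divides it; move -28/55 to the remainder.
  remainder -4/11b² + 48/55b - 28/55 ≠ 0; add h_4 = -4/11b² + 48/55b - 28/55 to the basis.

S(f_1,f_3): lcm = ab. S = -7/5b² + ⅖b + 1.
  leading term b²: subtract (77/20)·h_4 from -7/5b² + ⅖b + 1 → -74/25b + 74/25
  leading term b: no divisor's leading term divides it; move -74/25b to the remainder.
  leading term 1: no divisor's leading term divides it; move 74/25 to the remainder.
  remainder -74/25b + 74/25 ≠ 0; add h_5 = -74/25b + 74/25 to the basis.

The other S-polynomials (S(f_2,f_3), S(f_1,h_4), S(f_2,h_4), S(f_3,h_4), S(f_1,h_5), S(f_2,h_5), S(f_3,h_5), S(h_4,h_5)) all reduce to 0 modulo the current basis, so we have a Gröbner basis.
Inter-reduce: drop elements whose leading term is divisible by another's, tail-reduce, and make monic.
Reduced Gröbner basis: {a + 1, b - 1}.
Label its elements g_1 = a + 1, g_2 = b - 1.

Reduce p = 3a² + 8/5ab + 7a + 6b - ⅖ modulo G:
  leading term a²: subtract (3a)·g_1 from 3a² + 8/5ab + 7a + 6b - ⅖ → 8/5ab + 4a + 6b - ⅖
  leading term ab: subtract (8/5b)·g_1 from 8/5ab + 4a + 6b - ⅖ → 4a + 22/5b - ⅖
  leading term a: subtract (4)·g_1 from 4a + 22/5b - ⅖ → 22/5b - 22/5
  leading term b: subtract (22/5)·g_2 from 22/5b - 22/5 → 0
  normal form = 0.
Since the normal form is 0, p ∈ I.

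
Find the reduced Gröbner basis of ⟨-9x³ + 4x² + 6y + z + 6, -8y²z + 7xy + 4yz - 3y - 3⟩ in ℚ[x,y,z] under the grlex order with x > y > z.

f_1 = -9x³ + 4x² + 6y + z + 6, LT = x³.
f_2 = -8y²z + 7xy + 4yz - 3y - 3, LT = y²z.

The S-polynomials (S(f_1,f_2)) all reduce to 0 modulo the current basis, so we have a Gröbner basis.

G = {x³ - 4/9x² - ⅔y - 1/9z - ⅔, y²z - ⅞xy - ½yz + ⅜y + ⅜}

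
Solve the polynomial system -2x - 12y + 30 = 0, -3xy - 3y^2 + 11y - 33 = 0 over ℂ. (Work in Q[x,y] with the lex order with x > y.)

Compute a lex Gröbner basis by Buchberger's algorithm.
f_1 = -2x - 12y + 30, LT = x.
f_2 = -3xy - 3y^2 + 11y - 33, LT = xy.

S(f_1,f_2): lcm = xy. S = 5y^2 - 34/3y - 11.
  reduce S modulo (f_1, f_2):
  remainder 5y^2 - 34/3y - 11 ≠ 0; add h_3 = 5y^2 - 34/3y - 11 to the basis.

The other S-polynomials (S(f_1,h_3), S(f_2,h_3)) all reduce to 0 modulo the current basis, so we have a Gröbner basis.
Inter-reduce: drop elements whose leading term is divisible by another's, tail-reduce, and make monic.
Reduced Gröbner basis: {x + 6y - 15, y^2 - 34/15y - 11/5}.

The lex basis is triangular: the last element involves only y. Solving y^2 - 34/15y - 11/5 = 0 gives y ∈ {-11/15, 3}; substituting each value into the earlier elements determines the remaining variables.
  y = -11/15: the earlier basis element becomes x - 97/5 = 0, giving x = 97/5 — point (97/5, -11/15).
  y = 3: the earlier basis element becomes x + 3 = 0, giving x = -3 — point (-3, 3).
A lex Gröbner basis triangularizes the system, enabling back-substitution.

{(97/5, -11/15), (-3, 3)}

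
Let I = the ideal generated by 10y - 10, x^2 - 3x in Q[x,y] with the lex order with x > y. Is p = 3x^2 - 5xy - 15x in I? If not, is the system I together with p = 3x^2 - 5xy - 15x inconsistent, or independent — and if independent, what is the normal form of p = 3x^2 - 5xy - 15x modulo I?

First compute the reduced Gröbner basis of I by Buchberger's algorithm.
f_1 = 10y - 10, LT = y.
f_2 = x^2 - 3x, LT = x^2.

S(f_1,f_2): leading monomials are coprime, so the S-polynomial reduces to 0 (Buchberger's first criterion).
Every S-polynomial of the final basis reduces to 0, so we have a Gröbner basis.
Inter-reduce: drop elements whose leading term is divisible by another's, tail-reduce, and make monic.
Reduced Gröbner basis: {x^2 - 3x, y - 1}.
Label its elements g_1 = x^2 - 3x, g_2 = y - 1.

Reduce p = 3x^2 - 5xy - 15x modulo G:
  leading term x^2: subtract (3)·g_1 from 3x^2 - 5xy - 15x → -5xy - 6x
  leading term xy: subtract (-5x)·g_2 from -5xy - 6x → -11x
  leading term x: no divisor's leading term divides it; move -11x to the remainder.
  normal form = -11x.
The normal form is nonzero, so p ∉ I. Since p minus its normal form lies in I, I + (p) = I + (r) where r = -11x; decide whether this ideal is the whole ring.
Run Buchberger on G together with r (pairs among the g_i already reduce to 0 since G is a Gröbner basis):
g_1 = x^2 - 3x, LT = x^2.
g_2 = y - 1, LT = y.
r = -11x, LT = x.

S(g_1,g_2): leading monomials are coprime, so the S-polynomial reduces to 0 (Buchberger's first criterion).
S(g_1,r): lcm = x^2. S = -3x.
  leading term x: subtract (3/11)·r from -3x → 0
  remainder 0.

S(g_2,r): leading monomials are coprime, so the S-polynomial reduces to 0 (Buchberger's first criterion).
Every S-polynomial of the final basis reduces to 0, so we have a Gröbner basis.
Inter-reduce: drop elements whose leading term is divisible by another's, tail-reduce, and make monic.
Reduced Gröbner basis: {x, y - 1}.
The reduced Gröbner basis of I + (p) is {x, y - 1} ≠ {1}, a proper ideal, so the enlarged system stays consistent: p is independent of I, with normal form -11x.

3x^2 - 5xy - 15x is independent of I; its normal form modulo I is -11x.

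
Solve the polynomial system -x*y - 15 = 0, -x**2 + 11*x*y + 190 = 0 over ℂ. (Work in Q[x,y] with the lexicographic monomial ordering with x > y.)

{(5, -3), (-5, 3)}

Compute a lex Gröbner basis by Buchberger's algorithm.
f_1 = -x*y - 15, LT = x*y.
f_2 = -x**2 + 11*x*y + 190, LT = x**2.

S(f_1,f_2): lcm = x**2*y. S = 11*x*y**2 + 15*x + 190*y.
  leading term x*y**2: subtract (-11*y)·f_1 from 11*x*y**2 + 15*x + 190*y → 15*x + 25*y
  leading term x: no divisor's leading term divides it; move 15*x to the remainder.
  leading term y: no divisor's leading term divides it; move 25*y to the remainder.
  remainder 15*x + 25*y ≠ 0; add h_3 = 15*x + 25*y to the basis.

S(f_1,h_3): lcm = x*y. S = -5/3*y**2 + 15.
  leading term y**2: no divisor's leading term divides it; move -5/3*y**2 to the remainder.
  leading term 1: no divisor's leading term divides it; move 15 to the remainder.
  remainder -5/3*y**2 + 15 ≠ 0; add h_4 = -5/3*y**2 + 15 to the basis.

S(f_2,h_3): lcm = x**2. S = -38/3*x*y - 190.
  leading term x*y: subtract (38/3)·f_1 from -38/3*x*y - 190 → 0
  remainder 0.

S(f_1,h_4): lcm = x*y**2. S = 9*x + 15*y.
  leading term x: subtract (3/5)·h_3 from 9*x + 15*y → 0
  remainder 0.

S(f_2,h_4): leading monomials are coprime, so the S-polynomial reduces to 0 (Buchberger's first criterion).
S(h_3,h_4): leading monomials are coprime, so the S-polynomial reduces to 0 (Buchberger's first criterion).
Every S-polynomial of the final basis reduces to 0, so we have a Gröbner basis.
Inter-reduce: drop elements whose leading term is divisible by another's, tail-reduce, and make monic.
Reduced Gröbner basis: {x + 5/3*y, y**2 - 9}.

The lex basis is triangular: the last element involves only y. Solving y**2 - 9 = 0 gives y ∈ {-3, 3}; substituting each value into the earlier elements determines the remaining variables.
  y = -3: the earlier basis element becomes x - 5 = 0, giving x = 5 — point (5, -3).
  y = 3: the earlier basis element becomes x + 5 = 0, giving x = -5 — point (-5, 3).
Substituting each solution back into the original system confirms all equations vanish.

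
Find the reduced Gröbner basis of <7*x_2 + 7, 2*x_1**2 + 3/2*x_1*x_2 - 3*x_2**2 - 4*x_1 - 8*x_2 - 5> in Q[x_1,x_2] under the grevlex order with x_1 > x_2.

The reduced Gröbner basis is the canonical form of the ideal for this ordering.

f_1 = 7*x_2 + 7, LT = x_2.
f_2 = 2*x_1**2 + 3/2*x_1*x_2 - 3*x_2**2 - 4*x_1 - 8*x_2 - 5, LT = x_1**2.

The S-polynomials (S(f_1,f_2)) all reduce to 0 modulo the current basis, so we have a Gröbner basis.

G = {x_1**2 - 11/4*x_1, x_2 + 1}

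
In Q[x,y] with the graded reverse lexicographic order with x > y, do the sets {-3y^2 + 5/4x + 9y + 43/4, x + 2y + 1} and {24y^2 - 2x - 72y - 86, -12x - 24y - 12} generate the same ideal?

No, the ideals differ.

Two ideals are equal iff their reduced Gröbner bases coincide (the reduced basis is unique for a fixed ordering).
Buchberger on the first generating set:
f_1 = -3y^2 + 5/4x + 9y + 43/4, LT = y^2.
f_2 = x + 2y + 1, LT = x.

The S-polynomials (S(f_1,f_2)) all reduce to 0 modulo the current basis, so we have a Gröbner basis.
Inter-reduce: drop elements whose leading term is divisible by another's, tail-reduce, and make monic.
Reduced Gröbner basis: {y^2 - 13/6y - 19/6, x + 2y + 1}.

Buchberger on the second generating set:
h_1 = 24y^2 - 2x - 72y - 86, LT = y^2.
h_2 = -12x - 24y - 12, LT = x.

The S-polynomials (S(h_1,h_2)) all reduce to 0 modulo the current basis, so we have a Gröbner basis.
Inter-reduce: drop elements whose leading term is divisible by another's, tail-reduce, and make monic.
Reduced Gröbner basis: {y^2 - 17/6y - 7/2, x + 2y + 1}.

Since the reduced bases disagree, the two ideals are not the same.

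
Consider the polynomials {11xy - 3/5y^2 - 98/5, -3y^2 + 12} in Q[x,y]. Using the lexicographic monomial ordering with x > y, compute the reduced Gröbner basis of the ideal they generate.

f_1 = 11xy - 3/5y^2 - 98/5, LT = xy.
f_2 = -3y^2 + 12, LT = y^2.

S(f_1,f_2): lcm = xy^2. S = 4x - 3/55y^3 - 98/55y.
  reduce S modulo (f_1, f_2):
  remainder 4x - 2y ≠ 0; add g_3 = 4x - 2y to the basis.

The other S-polynomials (S(f_1,g_3), S(f_2,g_3)) all reduce to 0 modulo the current basis, so we have a Gröbner basis.
Inter-reduce: drop elements whose leading term is divisible by another's, tail-reduce, and make monic.

G = {x - 1/2y, y^2 - 4}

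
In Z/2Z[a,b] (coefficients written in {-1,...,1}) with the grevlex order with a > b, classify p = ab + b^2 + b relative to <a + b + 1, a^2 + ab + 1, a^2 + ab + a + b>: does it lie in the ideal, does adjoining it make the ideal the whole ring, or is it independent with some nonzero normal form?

First compute the reduced Gröbner basis of I by Buchberger's algorithm.
f_1 = a + b + 1, LT = a.
f_2 = a^2 + ab + 1, LT = a^2.
f_3 = a^2 + ab + a + b, LT = a^2.

S(f_1,f_2): lcm = a^2. S = a + 1.
  reduce S modulo (f_1, f_2, f_3):
  remainder b ≠ 0; add h_4 = b to the basis.

The other S-polynomials (S(f_1,f_3), S(f_2,f_3), S(f_1,h_4), S(f_2,h_4), S(f_3,h_4)) all reduce to 0 modulo the current basis, so we have a Gröbner basis.
Inter-reduce: drop elements whose leading term is divisible by another's, tail-reduce, and make monic.
Reduced Gröbner basis: {a + 1, b}.
Label its elements g_1 = a + 1, g_2 = b.

Reduce p = ab + b^2 + b modulo G:
  leading term ab: subtract (b)·g_1 from ab + b^2 + b → b^2
  leading term b^2: subtract (b)·g_2 from b^2 → 0
  normal form = 0.
Since the normal form is 0, p ∈ I.

Ideal membership is decidable via reduction modulo a Gröbner basis.

ab + b^2 + b lies in I (it reduces to 0).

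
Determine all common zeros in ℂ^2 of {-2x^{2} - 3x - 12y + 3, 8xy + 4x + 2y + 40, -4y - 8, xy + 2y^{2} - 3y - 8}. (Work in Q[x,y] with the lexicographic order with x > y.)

{(3, -2)}

Compute a lex Gröbner basis by Buchberger's algorithm.
f_1 = -2x^{2} - 3x - 12y + 3, LT = x^{2}.
f_2 = 8xy + 4x + 2y + 40, LT = xy.
f_3 = -4y - 8, LT = y.
f_4 = xy + 2y^{2} - 3y - 8, LT = xy.

S(f_1,f_2): lcm = x^{2}y. S = -\tfrac{1}{2}x^{2} + \tfrac{5}{4}xy - 5x + 6y^{2} - \tfrac{3}{2}y.
  leading term x^{2}: subtract (\tfrac{1}{4})·f_1 from -\tfrac{1}{2}x^{2} + \tfrac{5}{4}xy - 5x + 6y^{2} - \tfrac{3}{2}y → \tfrac{5}{4}xy - \tfrac{17}{4}x + 6y^{2} + \tfrac{3}{2}y - \tfrac{3}{4}
  leading term xy: subtract (\tfrac{5}{32})·f_2 from \tfrac{5}{4}xy - \tfrac{17}{4}x + 6y^{2} + \tfrac{3}{2}y - \tfrac{3}{4} → -\tfrac{39}{8}x + 6y^{2} + \tfrac{19}{16}y - 7
  leading term x: no divisor's leading term divides it; move -\tfrac{39}{8}x to the remainder.
  leading term y^{2}: subtract (-\tfrac{3}{2}y)·f_3 from 6y^{2} + \tfrac{19}{16}y - 7 → -\tfrac{173}{16}y - 7
  leading term y: subtract (\tfrac{173}{64})·f_3 from -\tfrac{173}{16}y - 7 → \tfrac{117}{8}
  leading term 1: no divisor's leading term divides it; move \tfrac{117}{8} to the remainder.
  remainder -\tfrac{39}{8}x + \tfrac{117}{8} ≠ 0; add h_5 = -\tfrac{39}{8}x + \tfrac{117}{8} to the basis.

The other S-polynomials (S(f_1,f_3), S(f_1,f_4), S(f_2,f_3), S(f_2,f_4), S(f_3,f_4), S(f_1,h_5), S(f_2,h_5), S(f_3,h_5), S(f_4,h_5)) all reduce to 0 modulo the current basis, so we have a Gröbner basis.
Inter-reduce: drop elements whose leading term is divisible by another's, tail-reduce, and make monic.
Reduced Gröbner basis: {x - 3, y + 2}.

Elimination: the polynomial y + 2 lies in the elimination ideal for y, so y ∈ {-2}. For each such y, the remaining basis elements (now univariate) give the rest of the solution.
  y = -2: the earlier basis element becomes x - 3 = 0, giving x = 3 — point (3, -2).
Substituting each solution back into the original system confirms all equations vanish.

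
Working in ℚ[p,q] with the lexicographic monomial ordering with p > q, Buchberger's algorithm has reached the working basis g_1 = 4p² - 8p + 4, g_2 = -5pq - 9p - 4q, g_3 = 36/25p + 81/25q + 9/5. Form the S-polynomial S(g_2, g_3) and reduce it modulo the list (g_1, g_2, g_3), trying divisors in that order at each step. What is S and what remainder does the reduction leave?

lcm(LM(g_2), LM(g_3)) = pq.
S = (lcm/LT(g_2))·g_2 − (lcm/LT(g_3))·g_3 = 9/5p - 9/4q² - 9/20q.
Reduce S modulo (g_1, g_2, g_3) in that order:
  leading term p: subtract (5/4)·g_3 from 9/5p - 9/4q² - 9/20q → -9/4q² - 9/2q - 9/4
  leading term q²: no divisor's leading term divides it; move -9/4q² to the remainder.
  leading term q: no divisor's leading term divides it; move -9/2q to the remainder.
  leading term 1: no divisor's leading term divides it; move -9/4 to the remainder.
The remainder -9/4q² - 9/2q - 9/4 is nonzero, so it would be added as the next basis element.

S(g_2, g_3) = 9/5p - 9/4q² - 9/20q; remainder on division = -9/4q² - 9/2q - 9/4.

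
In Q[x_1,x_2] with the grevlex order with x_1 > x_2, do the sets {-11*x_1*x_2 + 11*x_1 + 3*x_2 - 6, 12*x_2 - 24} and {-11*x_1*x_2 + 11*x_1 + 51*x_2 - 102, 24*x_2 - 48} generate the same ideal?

For a fixed monomial order, each ideal has a unique reduced Gröbner basis; comparing bases decides equality.
Buchberger on the first generating set:
f_1 = -11*x_1*x_2 + 11*x_1 + 3*x_2 - 6, LT = x_1*x_2.
f_2 = 12*x_2 - 24, LT = x_2.

S(f_1,f_2): lcm = x_1*x_2. S = x_1 - 3/11*x_2 + 6/11.
  leading term x_1: no divisor's leading term divides it; move x_1 to the remainder.
  leading term x_2: subtract (-1/44)·f_2 from -3/11*x_2 + 6/11 → 0
  remainder x_1 ≠ 0; add g_3 = x_1 to the basis.

The other S-polynomials (S(f_1,g_3), S(f_2,g_3)) all reduce to 0 modulo the current basis, so we have a Gröbner basis.
Inter-reduce: drop elements whose leading term is divisible by another's, tail-reduce, and make monic.
Reduced Gröbner basis: {x_1, x_2 - 2}.

Buchberger on the second generating set:
h_1 = -11*x_1*x_2 + 11*x_1 + 51*x_2 - 102, LT = x_1*x_2.
h_2 = 24*x_2 - 48, LT = x_2.

S(h_1,h_2): lcm = x_1*x_2. S = x_1 - 51/11*x_2 + 102/11.
  leading term x_1: no divisor's leading term divides it; move x_1 to the remainder.
  leading term x_2: subtract (-17/88)·h_2 from -51/11*x_2 + 102/11 → 0
  remainder x_1 ≠ 0; add k_3 = x_1 to the basis.

The other S-polynomials (S(h_1,k_3), S(h_2,k_3)) all reduce to 0 modulo the current basis, so we have a Gröbner basis.
Inter-reduce: drop elements whose leading term is divisible by another's, tail-reduce, and make monic.
Reduced Gröbner basis: {x_1, x_2 - 2}.

These coincide, so the ideals are equal.
The choice of monomial ordering does not affect the verdict — as long as both bases are computed under the same ordering, their equality decides ideal equality.

Yes, the ideals are equal.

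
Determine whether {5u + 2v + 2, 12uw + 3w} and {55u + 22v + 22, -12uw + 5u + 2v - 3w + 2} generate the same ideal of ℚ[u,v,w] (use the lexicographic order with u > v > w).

Yes, the ideals are equal.

Two ideals are equal iff their reduced Gröbner bases coincide (the reduced basis is unique for a fixed ordering).
Buchberger on the first generating set:
f_1 = 5u + 2v + 2, LT = u.
f_2 = 12uw + 3w, LT = uw.

S(f_1,f_2): lcm = uw. S = ⅖vw + 3/20w.
  leading term vw: no divisor's leading term divides it; move ⅖vw to the remainder.
  leading term w: no divisor's leading term divides it; move 3/20w to the remainder.
  remainder ⅖vw + 3/20w ≠ 0; add g_3 = ⅖vw + 3/20w to the basis.

The other S-polynomials (S(f_1,g_3), S(f_2,g_3)) all reduce to 0 modulo the current basis, so we have a Gröbner basis.
Inter-reduce: drop elements whose leading term is divisible by another's, tail-reduce, and make monic.
Reduced Gröbner basis: {u + ⅖v + ⅖, vw + ⅜w}.

Buchberger on the second generating set:
h_1 = 55u + 22v + 22, LT = u.
h_2 = -12uw + 5u + 2v - 3w + 2, LT = uw.

S(h_1,h_2): lcm = uw. S = 5/12u + ⅖vw + ⅙v + 3/20w + ⅙.
  leading term u: subtract (1/132)·h_1 from 5/12u + ⅖vw + ⅙v + 3/20w + ⅙ → ⅖vw + 3/20w
  leading term vw: no divisor's leading term divides it; move ⅖vw to the remainder.
  leading term w: no divisor's leading term divides it; move 3/20w to the remainder.
  remainder ⅖vw + 3/20w ≠ 0; add k_3 = ⅖vw + 3/20w to the basis.

The other S-polynomials (S(h_1,k_3), S(h_2,k_3)) all reduce to 0 modulo the current basis, so we have a Gröbner basis.
Inter-reduce: drop elements whose leading term is divisible by another's, tail-reduce, and make monic.
Reduced Gröbner basis: {u + ⅖v + ⅖, vw + ⅜w}.

The two bases agree; hence the ideals are identical.
The choice of monomial ordering does not affect the verdict — as long as both bases are computed under the same ordering, their equality decides ideal equality.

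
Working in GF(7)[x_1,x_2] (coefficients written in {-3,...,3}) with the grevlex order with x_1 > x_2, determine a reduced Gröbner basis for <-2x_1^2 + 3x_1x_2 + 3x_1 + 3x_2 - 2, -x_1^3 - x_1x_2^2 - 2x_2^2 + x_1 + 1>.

f_1 = -2x_1^2 + 3x_1x_2 + 3x_1 + 3x_2 - 2, LT = x_1^2.
f_2 = -x_1^3 - x_1x_2^2 - 2x_2^2 + x_1 + 1, LT = x_1^3.

S(f_1,f_2): lcm = x_1^3. S = 2x_1^2x_2 - x_1x_2^2 + 2x_1^2 + 2x_1x_2 - 2x_2^2 + 2x_1 + 1.
  leading term x_1^2x_2: subtract (-x_2)·f_1 from 2x_1^2x_2 - x_1x_2^2 + 2x_1^2 + 2x_1x_2 - 2x_2^2 + 2x_1 + 1 → 2x_1x_2^2 + 2x_1^2 - 2x_1x_2 + x_2^2 + 2x_1 - 2x_2 + 1
  leading term x_1x_2^2: no divisor's leading term divides it; move 2x_1x_2^2 to the remainder.
  leading term x_1^2: subtract (-1)·f_1 from 2x_1^2 - 2x_1x_2 + x_2^2 + 2x_1 - 2x_2 + 1 → x_1x_2 + x_2^2 - 2x_1 + x_2 - 1
  leading term x_1x_2: no divisor's leading term divides it; move x_1x_2 to the remainder.
  leading term x_2^2: no divisor's leading term divides it; move x_2^2 to the remainder.
  leading term x_1: no divisor's leading term divides it; move -2x_1 to the remainder.
  leading term x_2: no divisor's leading term divides it; move x_2 to the remainder.
  leading term 1: no divisor's leading term divides it; move -1 to the remainder.
  remainder 2x_1x_2^2 + x_1x_2 + x_2^2 - 2x_1 + x_2 - 1 ≠ 0; add g_3 = 2x_1x_2^2 + x_1x_2 + x_2^2 - 2x_1 + x_2 - 1 to the basis.

S(f_1,g_3): lcm = x_1^2x_2^2. S = 2x_1x_2^3 + 3x_1^2x_2 - 2x_1x_2^2 + 2x_2^3 + x_1^2 + 3x_1x_2 + x_2^2 - 3x_1.
  leading term x_1x_2^3: subtract (x_2)·g_3 from 2x_1x_2^3 + 3x_1^2x_2 - 2x_1x_2^2 + 2x_2^3 + x_1^2 + 3x_1x_2 + x_2^2 - 3x_1 → 3x_1^2x_2 - 3x_1x_2^2 + x_2^3 + x_1^2 - 2x_1x_2 - 3x_1 + x_2
  leading term x_1^2x_2: subtract (2x_2)·f_1 from 3x_1^2x_2 - 3x_1x_2^2 + x_2^3 + x_1^2 - 2x_1x_2 - 3x_1 + x_2 → -2x_1x_2^2 + x_2^3 + x_1^2 - x_1x_2 + x_2^2 - 3x_1 - 2x_2
  leading term x_1x_2^2: subtract (-1)·g_3 from -2x_1x_2^2 + x_2^3 + x_1^2 - x_1x_2 + x_2^2 - 3x_1 - 2x_2 → x_2^3 + x_1^2 + 2x_2^2 + 2x_1 - x_2 - 1
  leading term x_2^3: no divisor's leading term divides it; move x_2^3 to the remainder.
  leading term x_1^2: subtract (3)·f_1 from x_1^2 + 2x_2^2 + 2x_1 - x_2 - 1 → -2x_1x_2 + 2x_2^2 - 3x_2 - 2
  leading term x_1x_2: no divisor's leading term divides it; move -2x_1x_2 to the remainder.
  leading term x_2^2: no divisor's leading term divides it; move 2x_2^2 to the remainder.
  leading term x_2: no divisor's leading term divides it; move -3x_2 to the remainder.
  leading term 1: no divisor's leading term divides it; move -2 to the remainder.
  remainder x_2^3 - 2x_1x_2 + 2x_2^2 - 3x_2 - 2 ≠ 0; add g_4 = x_2^3 - 2x_1x_2 + 2x_2^2 - 3x_2 - 2 to the basis.

The other S-polynomials (S(f_2,g_3), S(f_1,g_4), S(f_2,g_4), S(g_3,g_4)) all reduce to 0 modulo the current basis, so we have a Gröbner basis.
Inter-reduce: drop elements whose leading term is divisible by another's, tail-reduce, and make monic.

G = {x_1x_2^2 - 3x_1x_2 - 3x_2^2 - x_1 - 3x_2 + 3, x_2^3 - 2x_1x_2 + 2x_2^2 - 3x_2 - 2, x_1^2 + 2x_1x_2 + 2x_1 + 2x_2 + 1}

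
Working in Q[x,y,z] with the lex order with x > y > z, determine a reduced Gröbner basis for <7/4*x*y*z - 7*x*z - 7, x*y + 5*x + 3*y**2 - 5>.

G = {x*y + 5*x + 3*y**2 - 5, x*z + 1/3*y**2*z - 5/9*z + 4/9, y**3*z - 4*y**2*z - 5/3*y*z + 4/3*y + 20/3*z + 20/3}

f_1 = 7/4*x*y*z - 7*x*z - 7, LT = x*y*z.
f_2 = x*y + 5*x + 3*y**2 - 5, LT = x*y.

S(f_1,f_2): lcm = x*y*z. S = -9*x*z - 3*y**2*z + 5*z - 4.
  reduce S modulo (f_1, f_2):
  remainder -9*x*z - 3*y**2*z + 5*z - 4 ≠ 0; add g_3 = -9*x*z - 3*y**2*z + 5*z - 4 to the basis.

S(f_1,g_3): lcm = x*y*z. S = -4*x*z - 1/3*y**3*z + 5/9*y*z - 4/9*y - 4.
  reduce S modulo (f_1, f_2, g_3):
  remainder -1/3*y**3*z + 4/3*y**2*z + 5/9*y*z - 4/9*y - 20/9*z - 20/9 ≠ 0; add g_4 = -1/3*y**3*z + 4/3*y**2*z + 5/9*y*z - 4/9*y - 20/9*z - 20/9 to the basis.

The other S-polynomials (S(f_2,g_3), S(f_1,g_4), S(f_2,g_4), S(g_3,g_4)) all reduce to 0 modulo the current basis, so we have a Gröbner basis.
Inter-reduce: drop elements whose leading term is divisible by another's, tail-reduce, and make monic.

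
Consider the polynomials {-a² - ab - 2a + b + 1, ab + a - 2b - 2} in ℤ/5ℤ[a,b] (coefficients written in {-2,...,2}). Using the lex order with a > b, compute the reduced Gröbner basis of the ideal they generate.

f_1 = -a² - ab - 2a + b + 1, LT = a².
f_2 = ab + a - 2b - 2, LT = ab.

S(f_1,f_2): lcm = a²b. S = -a² + ab² - ab + 2a - b² - b.
  reduce S modulo (f_1, f_2):
  remainder b² - 2b + 2 ≠ 0; add g_3 = b² - 2b + 2 to the basis.

The other S-polynomials (S(f_1,g_3), S(f_2,g_3)) all reduce to 0 modulo the current basis, so we have a Gröbner basis.

G = {a² + a + b + 1, ab + a - 2b - 2, b² - 2b + 2}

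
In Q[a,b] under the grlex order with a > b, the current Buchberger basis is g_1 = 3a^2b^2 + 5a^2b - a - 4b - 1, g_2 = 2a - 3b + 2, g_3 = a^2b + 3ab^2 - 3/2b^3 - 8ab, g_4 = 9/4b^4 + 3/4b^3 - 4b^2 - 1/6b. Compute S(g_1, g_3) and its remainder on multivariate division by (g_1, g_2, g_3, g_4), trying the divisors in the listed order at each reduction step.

lcm(LM(g_1), LM(g_3)) = a^2b^2.
S = (lcm/LT(g_1))·g_1 − (lcm/LT(g_3))·g_3 = -3ab^3 + 3/2b^4 + 5/3a^2b + 8ab^2 - 1/3a - 4/3b - 1/3.
Reduce S modulo (g_1, g_2, g_3, g_4) in that order:
  leading term ab^3: subtract (-3/2b^3)·g_2 from -3ab^3 + 3/2b^4 + 5/3a^2b + 8ab^2 - 1/3a - 4/3b - 1/3 → -3b^4 + 5/3a^2b + 8ab^2 + 3b^3 - 1/3a - 4/3b - 1/3
  leading term b^4: subtract (-4/3)·g_4 from -3b^4 + 5/3a^2b + 8ab^2 + 3b^3 - 1/3a - 4/3b - 1/3 → 5/3a^2b + 8ab^2 + 4b^3 - 16/3b^2 - 1/3a - 14/9b - 1/3
  leading term a^2b: subtract (5/6ab)·g_2 from 5/3a^2b + 8ab^2 + 4b^3 - 16/3b^2 - 1/3a - 14/9b - 1/3 → 21/2ab^2 + 4b^3 - 5/3ab - 16/3b^2 - 1/3a - 14/9b - 1/3
  leading term ab^2: subtract (21/4b^2)·g_2 from 21/2ab^2 + 4b^3 - 5/3ab - 16/3b^2 - 1/3a - 14/9b - 1/3 → 79/4b^3 - 5/3ab - 95/6b^2 - 1/3a - 14/9b - 1/3
  leading term b^3: no divisor's leading term divides it; move 79/4b^3 to the remainder.
  leading term ab: subtract (-5/6b)·g_2 from -5/3ab - 95/6b^2 - 1/3a - 14/9b - 1/3 → -55/3b^2 - 1/3a + 1/9b - 1/3
  leading term b^2: no divisor's leading term divides it; move -55/3b^2 to the remainder.
  leading term a: subtract (-1/6)·g_2 from -1/3a + 1/9b - 1/3 → -7/18b
  leading term b: no divisor's leading term divides it; move -7/18b to the remainder.
The remainder 79/4b^3 - 55/3b^2 - 7/18b is nonzero, so it would be added as the next basis element.

S(g_1, g_3) = -3ab^3 + 3/2b^4 + 5/3a^2b + 8ab^2 - 1/3a - 4/3b - 1/3; remainder on division = 79/4b^3 - 55/3b^2 - 7/18b.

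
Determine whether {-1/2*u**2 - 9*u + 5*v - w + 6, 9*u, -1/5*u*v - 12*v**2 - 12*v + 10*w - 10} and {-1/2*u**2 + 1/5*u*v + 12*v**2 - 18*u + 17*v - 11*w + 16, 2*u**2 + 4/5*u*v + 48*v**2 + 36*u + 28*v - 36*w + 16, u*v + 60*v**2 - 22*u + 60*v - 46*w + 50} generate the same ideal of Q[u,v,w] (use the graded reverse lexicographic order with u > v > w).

Equality of ideals is decidable: compute both reduced Gröbner bases (unique for the ordering) and check whether they agree.
Buchberger on the first generating set:
f_1 = -1/2*u**2 - 9*u + 5*v - w + 6, LT = u**2.
f_2 = 9*u, LT = u.
f_3 = -1/5*u*v - 12*v**2 - 12*v + 10*w - 10, LT = u*v.

S(f_1,f_2): lcm = u**2. S = 18*u - 10*v + 2*w - 12.
  leading term u: subtract (2)·f_2 from 18*u - 10*v + 2*w - 12 → -10*v + 2*w - 12
  leading term v: no divisor's leading term divides it; move -10*v to the remainder.
  leading term w: no divisor's leading term divides it; move 2*w to the remainder.
  leading term 1: no divisor's leading term divides it; move -12 to the remainder.
  remainder -10*v + 2*w - 12 ≠ 0; add g_4 = -10*v + 2*w - 12 to the basis.

S(f_2,f_3): lcm = u*v. S = -60*v**2 - 60*v + 50*w - 50.
  leading term v**2: subtract (6*v)·g_4 from -60*v**2 - 60*v + 50*w - 50 → -12*v*w + 12*v + 50*w - 50
  leading term v*w: subtract (6/5*w)·g_4 from -12*v*w + 12*v + 50*w - 50 → -12/5*w**2 + 12*v + 322/5*w - 50
  leading term w**2: no divisor's leading term divides it; move -12/5*w**2 to the remainder.
  leading term v: subtract (-6/5)·g_4 from 12*v + 322/5*w - 50 → 334/5*w - 322/5
  leading term w: no divisor's leading term divides it; move 334/5*w to the remainder.
  leading term 1: no divisor's leading term divides it; move -322/5 to the remainder.
  remainder -12/5*w**2 + 334/5*w - 322/5 ≠ 0; add g_5 = -12/5*w**2 + 334/5*w - 322/5 to the basis.

The other S-polynomials (S(f_1,f_3), S(f_1,g_4), S(f_2,g_4), S(f_3,g_4), S(f_1,g_5), S(f_2,g_5), S(f_3,g_5), S(g_4,g_5)) all reduce to 0 modulo the current basis, so we have a Gröbner basis.
Inter-reduce: drop elements whose leading term is divisible by another's, tail-reduce, and make monic.
Reduced Gröbner basis: {w**2 - 167/6*w + 161/6, u, v - 1/5*w + 6/5}.

Buchberger on the second generating set:
h_1 = -1/2*u**2 + 1/5*u*v + 12*v**2 - 18*u + 17*v - 11*w + 16, LT = u**2.
h_2 = 2*u**2 + 4/5*u*v + 48*v**2 + 36*u + 28*v - 36*w + 16, LT = u**2.
h_3 = u*v + 60*v**2 - 22*u + 60*v - 46*w + 50, LT = u*v.

S(h_1,h_2): lcm = u**2. S = -4/5*u*v - 48*v**2 + 18*u - 48*v + 40*w - 40.
  leading term u*v: subtract (-4/5)·h_3 from -4/5*u*v - 48*v**2 + 18*u - 48*v + 40*w - 40 → 2/5*u + 16/5*w
  leading term u: no divisor's leading term divides it; move 2/5*u to the remainder.
  leading term w: no divisor's leading term divides it; move 16/5*w to the remainder.
  remainder 2/5*u + 16/5*w ≠ 0; add k_4 = 2/5*u + 16/5*w to the basis.

S(h_1,h_3): lcm = u**2*v. S = -302/5*u*v**2 - 24*v**3 + 22*u**2 - 24*u*v - 34*v**2 + 46*u*w + 22*v*w - 50*u - 32*v.
  leading term u*v**2: subtract (-302/5*v)·h_3 from -302/5*u*v**2 - 24*v**3 + 22*u**2 - 24*u*v - 34*v**2 + 46*u*w + 22*v*w - 50*u - 32*v → 3600*v**3 + 22*u**2 - 6764/5*u*v + 3590*v**2 + 46*u*w - 13782/5*v*w - 50*u + 2988*v
  leading term v**3: no divisor's leading term divides it; move 3600*v**3 to the remainder.
  leading term u**2: subtract (-44)·h_1 from 22*u**2 - 6764/5*u*v + 3590*v**2 + 46*u*w - 13782/5*v*w - 50*u + 2988*v → -1344*u*v + 4118*v**2 + 46*u*w - 13782/5*v*w - 842*u + 3736*v - 484*w + 704
  leading term u*v: subtract (-1344)·h_3 from -1344*u*v + 4118*v**2 + 46*u*w - 13782/5*v*w - 842*u + 3736*v - 484*w + 704 → 84758*v**2 + 46*u*w - 13782/5*v*w - 30410*u + 84376*v - 62308*w + 67904
  leading term v**2: no divisor's leading term divides it; move 84758*v**2 to the remainder.
  leading term u*w: subtract (115*w)·k_4 from 46*u*w - 13782/5*v*w - 30410*u + 84376*v - 62308*w + 67904 → -13782/5*v*w - 368*w**2 - 30410*u + 84376*v - 62308*w + 67904
  leading term v*w: no divisor's leading term divides it; move -13782/5*v*w to the remainder.
  leading term w**2: no divisor's leading term divides it; move -368*w**2 to the remainder.
  leading term u: subtract (-76025)·k_4 from -30410*u + 84376*v - 62308*w + 67904 → 84376*v + 180972*w + 67904
  leading term v: no divisor's leading term divides it; move 84376*v to the remainder.
  leading term w: no divisor's leading term divides it; move 180972*w to the remainder.
  leading term 1: no divisor's leading term divides it; move 67904 to the remainder.
  remainder 3600*v**3 + 84758*v**2 - 13782/5*v*w - 368*w**2 + 84376*v + 180972*w + 67904 ≠ 0; add k_5 = 3600*v**3 + 84758*v**2 - 13782/5*v*w - 368*w**2 + 84376*v + 180972*w + 67904 to the basis.

S(h_2,h_3): lcm = u**2*v. S = -298/5*u*v**2 + 24*v**3 + 22*u**2 - 42*u*v + 14*v**2 + 46*u*w - 18*v*w - 50*u + 8*v.
  leading term u*v**2: subtract (-298/5*v)·h_3 from -298/5*u*v**2 + 24*v**3 + 22*u**2 - 42*u*v + 14*v**2 + 46*u*w - 18*v*w - 50*u + 8*v → 3600*v**3 + 22*u**2 - 6766/5*u*v + 3590*v**2 + 46*u*w - 13798/5*v*w - 50*u + 2988*v
  leading term v**3: subtract (1)·k_5 from 3600*v**3 + 22*u**2 - 6766/5*u*v + 3590*v**2 + 46*u*w - 13798/5*v*w - 50*u + 2988*v → 22*u**2 - 6766/5*u*v - 81168*v**2 + 46*u*w - 16/5*v*w + 368*w**2 - 50*u - 81388*v - 180972*w - 67904
  leading term u**2: subtract (-44)·h_1 from 22*u**2 - 6766/5*u*v - 81168*v**2 + 46*u*w - 16/5*v*w + 368*w**2 - 50*u - 81388*v - 180972*w - 67904 → -6722/5*u*v - 80640*v**2 + 46*u*w - 16/5*v*w + 368*w**2 - 842*u - 80640*v - 181456*w - 67200
  leading term u*v: subtract (-6722/5)·h_3 from -6722/5*u*v - 80640*v**2 + 46*u*w - 16/5*v*w + 368*w**2 - 842*u - 80640*v - 181456*w - 67200 → 24*v**2 + 46*u*w - 16/5*v*w + 368*w**2 - 152094/5*u + 24*v - 1216492/5*w + 20
  leading term v**2: no divisor's leading term divides it; move 24*v**2 to the remainder.
  leading term u*w: subtract (115*w)·k_4 from 46*u*w - 16/5*v*w + 368*w**2 - 152094/5*u + 24*v - 1216492/5*w + 20 → -16/5*v*w - 152094/5*u + 24*v - 1216492/5*w + 20
  leading term v*w: no divisor's leading term divides it; move -16/5*v*w to the remainder.
  leading term u: subtract (-76047)·k_4 from -152094/5*u + 24*v - 1216492/5*w + 20 → 24*v + 52*w + 20
  leading term v: no divisor's leading term divides it; move 24*v to the remainder.
  leading term w: no divisor's leading term divides it; move 52*w to the remainder.
  leading term 1: no divisor's leading term divides it; move 20 to the remainder.
  remainder 24*v**2 - 16/5*v*w + 24*v + 52*w + 20 ≠ 0; add k_6 = 24*v**2 - 16/5*v*w + 24*v + 52*w + 20 to the basis.

S(h_1,k_4): lcm = u**2. S = -2/5*u*v - 24*v**2 - 8*u*w + 36*u - 34*v + 22*w - 32.
  leading term u*v: subtract (-2/5)·h_3 from -2/5*u*v - 24*v**2 - 8*u*w + 36*u - 34*v + 22*w - 32 → -8*u*w + 136/5*u - 10*v + 18/5*w - 12
  leading term u*w: subtract (-20*w)·k_4 from -8*u*w + 136/5*u - 10*v + 18/5*w - 12 → 64*w**2 + 136/5*u - 10*v + 18/5*w - 12
  leading term w**2: no divisor's leading term divides it; move 64*w**2 to the remainder.
  leading term u: subtract (68)·k_4 from 136/5*u - 10*v + 18/5*w - 12 → -10*v - 214*w - 12
  leading term v: no divisor's leading term divides it; move -10*v to the remainder.
  leading term w: no divisor's leading term divides it; move -214*w to the remainder.
  leading term 1: no divisor's leading term divides it; move -12 to the remainder.
  remainder 64*w**2 - 10*v - 214*w - 12 ≠ 0; add k_7 = 64*w**2 - 10*v - 214*w - 12 to the basis.

The other S-polynomials (S(h_2,k_4), S(h_3,k_4), S(h_1,k_5), S(h_2,k_5), S(h_3,k_5), S(k_4,k_5), S(h_1,k_6), S(h_2,k_6), S(h_3,k_6), S(k_4,k_6), S(k_5,k_6), S(h_1,k_7), S(h_2,k_7), S(h_3,k_7), S(k_4,k_7), S(k_5,k_7), S(k_6,k_7)) all reduce to 0 modulo the current basis, so we have a Gröbner basis.
Inter-reduce: drop elements whose leading term is divisible by another's, tail-reduce, and make monic.
Reduced Gröbner basis: {v**2 - 2/15*v*w + v + 13/6*w + 5/6, w**2 - 5/32*v - 107/32*w - 3/16, u + 8*w}.

These differ, so the ideals are not equal.

No, the ideals differ.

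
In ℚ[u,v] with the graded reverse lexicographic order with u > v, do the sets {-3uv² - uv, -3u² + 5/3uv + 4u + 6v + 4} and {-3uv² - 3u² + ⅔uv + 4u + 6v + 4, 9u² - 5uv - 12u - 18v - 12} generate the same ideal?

Yes, the ideals are equal.

For a fixed monomial order, each ideal has a unique reduced Gröbner basis; comparing bases decides equality.
Buchberger on the first generating set:
f_1 = -3uv² - uv, LT = uv².
f_2 = -3u² + 5/3uv + 4u + 6v + 4, LT = u².

S(f_1,f_2): lcm = u²v². S = 5/9uv³ + ⅓u²v + 4/3uv² + 2v³ + 4/3v².
  leading term uv³: subtract (-5/27v)·f_1 from 5/9uv³ + ⅓u²v + 4/3uv² + 2v³ + 4/3v² → ⅓u²v + 31/27uv² + 2v³ + 4/3v²
  leading term u²v: subtract (-1/9v)·f_2 from ⅓u²v + 31/27uv² + 2v³ + 4/3v² → 4/3uv² + 2v³ + 4/9uv + 2v² + 4/9v
  leading term uv²: subtract (-4/9)·f_1 from 4/3uv² + 2v³ + 4/9uv + 2v² + 4/9v → 2v³ + 2v² + 4/9v
  leading term v³: no divisor's leading term divides it; move 2v³ to the remainder.
  leading term v²: no divisor's leading term divides it; move 2v² to the remainder.
  leading term v: no divisor's leading term divides it; move 4/9v to the remainder.
  remainder 2v³ + 2v² + 4/9v ≠ 0; add g_3 = 2v³ + 2v² + 4/9v to the basis.

The other S-polynomials (S(f_1,g_3), S(f_2,g_3)) all reduce to 0 modulo the current basis, so we have a Gröbner basis.
Inter-reduce: drop elements whose leading term is divisible by another's, tail-reduce, and make monic.
Reduced Gröbner basis: {uv² + ⅓uv, v³ + v² + 2/9v, u² - 5/9uv - 4/3u - 2v - 4/3}.

Buchberger on the second generating set:
h_1 = -3uv² - 3u² + ⅔uv + 4u + 6v + 4, LT = uv².
h_2 = 9u² - 5uv - 12u - 18v - 12, LT = u².

S(h_1,h_2): lcm = u²v². S = 5/9uv³ + u³ - 2/9u²v + 4/3uv² + 2v³ - 4/3u² - 2uv + 4/3v² - 4/3u.
  leading term uv³: subtract (-5/27v)·h_1 from 5/9uv³ + u³ - 2/9u²v + 4/3uv² + 2v³ - 4/3u² - 2uv + 4/3v² - 4/3u → u³ - 7/9u²v + 118/81uv² + 2v³ - 4/3u² - 34/27uv + 22/9v² - 4/3u + 20/27v
  leading term u³: subtract (1/9u)·h_2 from u³ - 7/9u²v + 118/81uv² + 2v³ - 4/3u² - 34/27uv + 22/9v² - 4/3u + 20/27v → -2/9u²v + 118/81uv² + 2v³ + 20/27uv + 22/9v² + 20/27v
  leading term u²v: subtract (-2/81v)·h_2 from -2/9u²v + 118/81uv² + 2v³ + 20/27uv + 22/9v² + 20/27v → 4/3uv² + 2v³ + 4/9uv + 2v² + 4/9v
  leading term uv²: subtract (-4/9)·h_1 from 4/3uv² + 2v³ + 4/9uv + 2v² + 4/9v → 2v³ - 4/3u² + 20/27uv + 2v² + 16/9u + 28/9v + 16/9
  leading term v³: no divisor's leading term divides it; move 2v³ to the remainder.
  leading term u²: subtract (-4/27)·h_2 from -4/3u² + 20/27uv + 2v² + 16/9u + 28/9v + 16/9 → 2v² + 4/9v
  leading term v²: no divisor's leading term divides it; move 2v² to the remainder.
  leading term v: no divisor's leading term divides it; move 4/9v to the remainder.
  remainder 2v³ + 2v² + 4/9v ≠ 0; add k_3 = 2v³ + 2v² + 4/9v to the basis.

The other S-polynomials (S(h_1,k_3), S(h_2,k_3)) all reduce to 0 modulo the current basis, so we have a Gröbner basis.
Inter-reduce: drop elements whose leading term is divisible by another's, tail-reduce, and make monic.
Reduced Gröbner basis: {uv² + ⅓uv, v³ + v² + 2/9v, u² - 5/9uv - 4/3u - 2v - 4/3}.

The two bases agree; hence the ideals are identical.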